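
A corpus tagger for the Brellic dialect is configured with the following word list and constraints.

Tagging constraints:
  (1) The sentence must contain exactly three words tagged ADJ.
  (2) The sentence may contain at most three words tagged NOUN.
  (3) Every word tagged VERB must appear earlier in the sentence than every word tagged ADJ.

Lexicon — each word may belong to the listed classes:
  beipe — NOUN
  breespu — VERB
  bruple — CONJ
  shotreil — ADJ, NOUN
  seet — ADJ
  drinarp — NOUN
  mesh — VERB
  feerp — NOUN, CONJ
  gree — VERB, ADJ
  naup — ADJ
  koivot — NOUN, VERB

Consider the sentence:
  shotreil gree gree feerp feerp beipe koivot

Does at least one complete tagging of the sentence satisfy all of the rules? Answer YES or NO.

YES

Candidates per position — 1:shotreil {ADJ,NOUN}; 2:gree {VERB,ADJ}; 3:gree {VERB,ADJ}; 4:feerp {NOUN,CONJ}; 5:feerp {NOUN,CONJ}; 6:beipe {NOUN}; 7:koivot {NOUN,VERB}.
One satisfying assignment: ADJ ADJ ADJ NOUN CONJ NOUN NOUN.
Checking: rule 1 holds; rule 2 holds; rule 3 holds.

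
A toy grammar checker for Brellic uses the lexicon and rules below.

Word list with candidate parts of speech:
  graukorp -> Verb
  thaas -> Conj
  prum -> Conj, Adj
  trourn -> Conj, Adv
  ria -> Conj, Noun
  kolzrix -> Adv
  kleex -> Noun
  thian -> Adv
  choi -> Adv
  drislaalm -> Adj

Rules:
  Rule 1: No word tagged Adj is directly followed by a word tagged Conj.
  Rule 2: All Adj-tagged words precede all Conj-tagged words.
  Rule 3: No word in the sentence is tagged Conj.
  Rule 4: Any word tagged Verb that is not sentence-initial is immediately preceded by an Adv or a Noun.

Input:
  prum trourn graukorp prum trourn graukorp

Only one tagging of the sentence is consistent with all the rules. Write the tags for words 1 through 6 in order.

Candidates per position — 1:prum {Conj,Adj}; 2:trourn {Conj,Adv}; 3:graukorp {Verb}; 4:prum {Conj,Adj}; 5:trourn {Conj,Adv}; 6:graukorp {Verb}.
At position 1, choosing Conj makes rule 3 impossible to satisfy; hence Adj.
At position 2, choosing Conj makes rule 1 impossible to satisfy; hence Adv.
At position 4, choosing Conj makes rule 3 impossible to satisfy; hence Adj.
At position 5, choosing Conj makes rule 1 impossible to satisfy; hence Adv.
So the tagging must be: Adj Adv Verb Adj Adv Verb.
Verifying each rule — rule 1 ok; rule 2 ok; rule 3 ok; rule 4 ok.

Adj Adv Verb Adj Adv Verb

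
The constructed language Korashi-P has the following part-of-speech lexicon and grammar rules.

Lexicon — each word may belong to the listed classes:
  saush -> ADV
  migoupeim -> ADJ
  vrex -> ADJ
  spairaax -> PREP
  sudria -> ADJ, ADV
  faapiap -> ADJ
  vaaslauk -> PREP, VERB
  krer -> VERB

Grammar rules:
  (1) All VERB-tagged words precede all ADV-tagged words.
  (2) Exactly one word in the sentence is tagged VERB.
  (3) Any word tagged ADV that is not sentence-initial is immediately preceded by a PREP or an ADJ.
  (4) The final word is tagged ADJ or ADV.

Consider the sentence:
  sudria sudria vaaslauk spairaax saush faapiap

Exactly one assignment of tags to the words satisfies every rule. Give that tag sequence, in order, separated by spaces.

ADJ ADJ VERB PREP ADV ADJ

Candidates per position — 1:sudria {ADJ,ADV}; 2:sudria {ADJ,ADV}; 3:vaaslauk {PREP,VERB}; 4:spairaax {PREP}; 5:saush {ADV}; 6:faapiap {ADJ}.
Position 3: PREP is ruled out by rule 2; that leaves VERB.
Position 1: ADV is ruled out by rule 1; that leaves ADJ.
Position 2: ADV is ruled out by rule 1; that leaves ADJ.
The unique satisfying tagging is: ADJ ADJ VERB PREP ADV ADJ.
Checking: rule 1 ok; rule 2 ok; rule 3 ok; rule 4 ok.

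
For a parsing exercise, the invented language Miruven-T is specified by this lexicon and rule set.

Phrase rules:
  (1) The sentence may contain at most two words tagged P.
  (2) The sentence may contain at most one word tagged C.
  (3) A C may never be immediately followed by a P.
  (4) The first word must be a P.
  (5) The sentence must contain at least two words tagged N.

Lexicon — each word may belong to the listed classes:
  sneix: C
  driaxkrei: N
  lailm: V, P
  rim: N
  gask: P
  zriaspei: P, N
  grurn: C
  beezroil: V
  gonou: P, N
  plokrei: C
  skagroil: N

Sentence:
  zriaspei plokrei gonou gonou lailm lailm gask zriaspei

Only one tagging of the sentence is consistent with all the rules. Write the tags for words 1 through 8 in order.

P C N N V V P N

Candidates per position — 1:zriaspei {P,N}; 2:plokrei {C}; 3:gonou {P,N}; 4:gonou {P,N}; 5:lailm {V,P}; 6:lailm {V,P}; 7:gask {P}; 8:zriaspei {P,N}.
At position 1, choosing N makes rule 4 impossible to satisfy; hence P.
At position 3, choosing P makes rule 1 impossible to satisfy; hence N.
At position 4, choosing P makes rule 1 impossible to satisfy; hence N.
At position 5, choosing P makes rule 1 impossible to satisfy; hence V.
At position 6, choosing P makes rule 1 impossible to satisfy; hence V.
At position 8, choosing P makes rule 1 impossible to satisfy; hence N.
The unique satisfying tagging is: P C N N V V P N.
Verifying each rule — rule 1 ok; rule 2 ok; rule 3 ok; rule 4 ok; rule 5 ok.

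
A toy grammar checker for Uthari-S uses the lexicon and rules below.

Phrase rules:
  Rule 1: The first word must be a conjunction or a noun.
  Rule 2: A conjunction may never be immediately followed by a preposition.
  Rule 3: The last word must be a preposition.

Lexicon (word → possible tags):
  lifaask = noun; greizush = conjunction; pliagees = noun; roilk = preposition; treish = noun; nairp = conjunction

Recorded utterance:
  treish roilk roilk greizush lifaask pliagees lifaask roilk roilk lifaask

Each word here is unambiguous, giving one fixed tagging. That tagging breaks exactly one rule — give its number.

Fixed tagging: noun preposition preposition conjunction noun noun noun preposition preposition noun.
Rule check: R1 holds, R2 holds, R3 violated.
Only rule 3 fails.

3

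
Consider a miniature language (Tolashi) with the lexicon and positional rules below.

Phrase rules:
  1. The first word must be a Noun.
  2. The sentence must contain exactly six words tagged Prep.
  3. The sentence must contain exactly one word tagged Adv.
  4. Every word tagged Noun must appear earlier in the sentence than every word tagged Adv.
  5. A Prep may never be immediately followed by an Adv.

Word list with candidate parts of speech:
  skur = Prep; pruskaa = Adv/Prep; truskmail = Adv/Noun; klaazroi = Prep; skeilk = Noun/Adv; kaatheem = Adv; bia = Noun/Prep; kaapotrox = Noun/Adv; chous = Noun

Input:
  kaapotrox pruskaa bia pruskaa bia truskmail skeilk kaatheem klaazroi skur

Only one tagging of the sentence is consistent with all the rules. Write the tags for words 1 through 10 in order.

Candidates per position — 1:kaapotrox {Noun,Adv}; 2:pruskaa {Adv,Prep}; 3:bia {Noun,Prep}; 4:pruskaa {Adv,Prep}; 5:bia {Noun,Prep}; 6:truskmail {Adv,Noun}; 7:skeilk {Noun,Adv}; 8:kaatheem {Adv}; 9:klaazroi {Prep}; 10:skur {Prep}.
Position 1: tagging it Adv would leave rule 1 unsatisfiable, so it must be Noun.
Position 2: tagging it Adv would leave rule 2 unsatisfiable, so it must be Prep.
Position 3: tagging it Noun would leave rule 2 unsatisfiable, so it must be Prep.
Position 4: tagging it Adv would leave rule 2 unsatisfiable, so it must be Prep.
Position 5: tagging it Noun would leave rule 2 unsatisfiable, so it must be Prep.
Position 6: tagging it Adv would leave rule 3 unsatisfiable, so it must be Noun.
Position 7: tagging it Adv would leave rule 3 unsatisfiable, so it must be Noun.
The only consistent sequence is: Noun Prep Prep Prep Prep Noun Noun Adv Prep Prep.
Rule-by-rule: rule 1 ✓; rule 2 ✓; rule 3 ✓; rule 4 ✓; rule 5 ✓.

Noun Prep Prep Prep Prep Noun Noun Adv Prep Prep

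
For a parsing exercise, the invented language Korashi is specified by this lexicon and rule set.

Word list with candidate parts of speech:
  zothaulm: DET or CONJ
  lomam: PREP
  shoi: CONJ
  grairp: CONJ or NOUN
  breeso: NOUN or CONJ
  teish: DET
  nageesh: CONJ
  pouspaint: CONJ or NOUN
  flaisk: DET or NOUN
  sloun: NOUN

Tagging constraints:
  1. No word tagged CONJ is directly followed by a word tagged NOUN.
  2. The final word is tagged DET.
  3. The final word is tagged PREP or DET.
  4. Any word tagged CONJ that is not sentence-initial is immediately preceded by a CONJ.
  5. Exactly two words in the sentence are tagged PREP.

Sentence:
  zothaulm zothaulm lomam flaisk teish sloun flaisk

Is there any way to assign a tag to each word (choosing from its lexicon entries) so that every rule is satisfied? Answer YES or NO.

Candidates per position — 1:zothaulm {DET,CONJ}; 2:zothaulm {DET,CONJ}; 3:lomam {PREP}; 4:flaisk {DET,NOUN}; 5:teish {DET}; 6:sloun {NOUN}; 7:flaisk {DET,NOUN}.
Rule 5 cannot be satisfied by any choice of tags from the lexicon.
So there is no consistent tagging.

NO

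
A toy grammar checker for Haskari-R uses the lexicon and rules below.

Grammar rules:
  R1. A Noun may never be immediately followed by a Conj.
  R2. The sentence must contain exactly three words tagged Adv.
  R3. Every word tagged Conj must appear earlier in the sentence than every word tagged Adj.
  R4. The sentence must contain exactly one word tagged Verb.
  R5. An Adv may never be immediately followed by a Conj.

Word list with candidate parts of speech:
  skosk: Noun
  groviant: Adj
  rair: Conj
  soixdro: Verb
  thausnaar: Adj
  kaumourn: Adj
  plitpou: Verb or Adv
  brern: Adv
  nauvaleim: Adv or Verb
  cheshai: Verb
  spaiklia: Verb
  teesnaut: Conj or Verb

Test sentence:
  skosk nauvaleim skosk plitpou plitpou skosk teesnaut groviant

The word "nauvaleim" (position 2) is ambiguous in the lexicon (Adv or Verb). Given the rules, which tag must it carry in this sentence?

Adv

Candidates per position — 1:skosk {Noun}; 2:nauvaleim {Adv,Verb}; 3:skosk {Noun}; 4:plitpou {Verb,Adv}; 5:plitpou {Verb,Adv}; 6:skosk {Noun}; 7:teesnaut {Conj,Verb}; 8:groviant {Adj}.
At position 2, choosing Verb makes rule 2 impossible to satisfy; hence Adv.
At position 4, choosing Verb makes rule 2 impossible to satisfy; hence Adv.
At position 5, choosing Verb makes rule 2 impossible to satisfy; hence Adv.
At position 7, choosing Conj makes rule 1 impossible to satisfy; hence Verb.
The unique satisfying tagging is: Noun Adv Noun Adv Adv Noun Verb Adj.
Check: rule 1 ✓; rule 2 ✓; rule 3 ✓; rule 4 ✓; rule 5 ✓.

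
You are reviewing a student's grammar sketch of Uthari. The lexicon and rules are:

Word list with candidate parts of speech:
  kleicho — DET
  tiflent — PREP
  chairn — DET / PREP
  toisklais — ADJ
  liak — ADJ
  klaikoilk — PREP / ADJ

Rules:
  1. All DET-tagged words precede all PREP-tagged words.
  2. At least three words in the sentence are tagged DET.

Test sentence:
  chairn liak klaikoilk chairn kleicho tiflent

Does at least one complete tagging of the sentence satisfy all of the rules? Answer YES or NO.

YES

Candidates per position — 1:chairn {DET,PREP}; 2:liak {ADJ}; 3:klaikoilk {PREP,ADJ}; 4:chairn {DET,PREP}; 5:kleicho {DET}; 6:tiflent {PREP}.
One satisfying assignment: DET ADJ ADJ DET DET PREP.
Verifying each rule — rule 1 ✓; rule 2 ✓.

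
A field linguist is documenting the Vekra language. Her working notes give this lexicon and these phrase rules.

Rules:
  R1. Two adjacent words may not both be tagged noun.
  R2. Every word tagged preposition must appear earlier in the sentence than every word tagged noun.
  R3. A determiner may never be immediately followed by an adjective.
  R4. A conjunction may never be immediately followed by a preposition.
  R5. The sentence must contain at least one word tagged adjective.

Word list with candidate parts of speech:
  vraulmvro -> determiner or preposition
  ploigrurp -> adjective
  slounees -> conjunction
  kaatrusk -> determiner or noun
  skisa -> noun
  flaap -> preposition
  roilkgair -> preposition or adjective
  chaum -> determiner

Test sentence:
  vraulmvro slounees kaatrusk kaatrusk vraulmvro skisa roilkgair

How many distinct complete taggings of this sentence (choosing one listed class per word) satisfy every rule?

Candidates per position — 1:vraulmvro {determiner,preposition}; 2:slounees {conjunction}; 3:kaatrusk {determiner,noun}; 4:kaatrusk {determiner,noun}; 5:vraulmvro {determiner,preposition}; 6:skisa {noun}; 7:roilkgair {preposition,adjective}.
There are 32 candidate sequences in total.
Checking each against the rules leaves 8 sequences.
Count = 8.

8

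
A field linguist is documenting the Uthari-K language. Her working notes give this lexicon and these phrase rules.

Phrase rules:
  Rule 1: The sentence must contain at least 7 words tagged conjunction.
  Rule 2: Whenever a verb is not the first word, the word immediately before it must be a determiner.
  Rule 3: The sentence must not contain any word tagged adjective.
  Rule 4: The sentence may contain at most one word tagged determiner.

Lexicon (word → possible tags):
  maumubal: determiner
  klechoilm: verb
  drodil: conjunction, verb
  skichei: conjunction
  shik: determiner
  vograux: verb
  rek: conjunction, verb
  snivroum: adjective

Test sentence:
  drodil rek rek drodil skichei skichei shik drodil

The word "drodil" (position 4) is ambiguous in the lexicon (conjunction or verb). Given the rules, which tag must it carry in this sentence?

Candidates per position — 1:drodil {conjunction,verb}; 2:rek {conjunction,verb}; 3:rek {conjunction,verb}; 4:drodil {conjunction,verb}; 5:skichei {conjunction}; 6:skichei {conjunction}; 7:shik {determiner}; 8:drodil {conjunction,verb}.
Word 1 cannot be verb — rule 1 would then fail for every completion. It is conjunction.
Word 2 cannot be verb — rule 1 would then fail for every completion. It is conjunction.
Word 3 cannot be verb — rule 1 would then fail for every completion. It is conjunction.
Word 4 cannot be verb — rule 1 would then fail for every completion. It is conjunction.
Word 8 cannot be verb — rule 1 would then fail for every completion. It is conjunction.
The only consistent sequence is: conjunction conjunction conjunction conjunction conjunction conjunction determiner conjunction.
Rule-by-rule: rule 1 ✓; rule 2 ✓; rule 3 ✓; rule 4 ✓.

conjunction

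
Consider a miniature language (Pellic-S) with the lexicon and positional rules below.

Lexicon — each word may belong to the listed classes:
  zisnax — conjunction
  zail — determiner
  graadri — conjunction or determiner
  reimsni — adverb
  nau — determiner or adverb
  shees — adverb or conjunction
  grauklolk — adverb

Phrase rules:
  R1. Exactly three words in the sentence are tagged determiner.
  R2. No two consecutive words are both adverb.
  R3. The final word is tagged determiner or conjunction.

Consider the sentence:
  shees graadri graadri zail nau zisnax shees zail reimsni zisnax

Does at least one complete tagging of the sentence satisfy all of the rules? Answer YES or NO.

Candidates per position — 1:shees {adverb,conjunction}; 2:graadri {conjunction,determiner}; 3:graadri {conjunction,determiner}; 4:zail {determiner}; 5:nau {determiner,adverb}; 6:zisnax {conjunction}; 7:shees {adverb,conjunction}; 8:zail {determiner}; 9:reimsni {adverb}; 10:zisnax {conjunction}.
One satisfying assignment: conjunction conjunction determiner determiner adverb conjunction adverb determiner adverb conjunction.
Check: rule 1 ok; rule 2 ok; rule 3 ok.

YES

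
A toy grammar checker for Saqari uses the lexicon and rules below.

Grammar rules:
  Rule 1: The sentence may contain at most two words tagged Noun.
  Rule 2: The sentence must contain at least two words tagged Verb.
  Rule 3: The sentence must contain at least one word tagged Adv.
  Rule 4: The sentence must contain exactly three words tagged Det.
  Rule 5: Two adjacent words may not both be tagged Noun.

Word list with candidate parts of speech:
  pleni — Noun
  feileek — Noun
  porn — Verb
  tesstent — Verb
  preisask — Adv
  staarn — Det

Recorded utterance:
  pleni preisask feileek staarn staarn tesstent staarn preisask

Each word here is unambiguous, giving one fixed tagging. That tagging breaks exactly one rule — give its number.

2

Fixed tagging: Noun Adv Noun Det Det Verb Det Adv.
Rule check: R1 pass, R2 fail, R3 pass, R4 pass, R5 pass.
Only rule 2 fails.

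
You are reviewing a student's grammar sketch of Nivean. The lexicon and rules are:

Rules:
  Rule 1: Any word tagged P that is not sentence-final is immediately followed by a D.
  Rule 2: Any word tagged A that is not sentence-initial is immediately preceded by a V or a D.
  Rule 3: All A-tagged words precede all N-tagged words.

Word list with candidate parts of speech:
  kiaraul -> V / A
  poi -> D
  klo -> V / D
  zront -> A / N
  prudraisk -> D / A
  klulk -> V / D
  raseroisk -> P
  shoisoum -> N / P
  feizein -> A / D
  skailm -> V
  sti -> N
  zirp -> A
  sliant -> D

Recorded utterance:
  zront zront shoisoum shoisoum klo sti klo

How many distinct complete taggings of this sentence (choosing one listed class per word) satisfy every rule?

12

Candidates per position — 1:zront {A,N}; 2:zront {A,N}; 3:shoisoum {N,P}; 4:shoisoum {N,P}; 5:klo {V,D}; 6:sti {N}; 7:klo {V,D}.
There are 64 candidate sequences in total.
Checking each against the rules leaves 12 sequences.
Count = 12.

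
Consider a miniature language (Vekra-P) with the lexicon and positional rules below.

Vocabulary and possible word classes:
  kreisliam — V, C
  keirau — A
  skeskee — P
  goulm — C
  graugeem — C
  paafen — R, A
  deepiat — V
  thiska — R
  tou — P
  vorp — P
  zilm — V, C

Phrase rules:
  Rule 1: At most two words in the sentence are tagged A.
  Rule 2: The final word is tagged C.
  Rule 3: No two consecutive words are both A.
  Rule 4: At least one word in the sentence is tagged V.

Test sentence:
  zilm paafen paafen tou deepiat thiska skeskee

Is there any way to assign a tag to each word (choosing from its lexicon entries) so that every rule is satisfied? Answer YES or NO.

NO

Candidates per position — 1:zilm {V,C}; 2:paafen {R,A}; 3:paafen {R,A}; 4:tou {P}; 5:deepiat {V}; 6:thiska {R}; 7:skeskee {P}.
Rule 2 cannot be satisfied by any choice of tags from the lexicon.
So there is no consistent tagging.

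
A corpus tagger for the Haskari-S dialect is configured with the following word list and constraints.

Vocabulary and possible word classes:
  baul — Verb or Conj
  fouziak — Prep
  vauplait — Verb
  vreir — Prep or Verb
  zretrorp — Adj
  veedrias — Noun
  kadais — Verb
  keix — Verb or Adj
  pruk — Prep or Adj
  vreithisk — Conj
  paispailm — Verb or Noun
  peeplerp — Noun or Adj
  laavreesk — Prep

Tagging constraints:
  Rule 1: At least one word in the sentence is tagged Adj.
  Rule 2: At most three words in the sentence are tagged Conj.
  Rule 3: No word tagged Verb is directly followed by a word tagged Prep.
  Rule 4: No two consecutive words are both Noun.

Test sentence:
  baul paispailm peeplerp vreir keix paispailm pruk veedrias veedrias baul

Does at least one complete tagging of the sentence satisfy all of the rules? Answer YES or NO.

Candidates per position — 1:baul {Verb,Conj}; 2:paispailm {Verb,Noun}; 3:peeplerp {Noun,Adj}; 4:vreir {Prep,Verb}; 5:keix {Verb,Adj}; 6:paispailm {Verb,Noun}; 7:pruk {Prep,Adj}; 8:veedrias {Noun}; 9:veedrias {Noun}; 10:baul {Verb,Conj}.
Rule 4 cannot be satisfied by any choice of tags from the lexicon.
So there is no consistent tagging.

NO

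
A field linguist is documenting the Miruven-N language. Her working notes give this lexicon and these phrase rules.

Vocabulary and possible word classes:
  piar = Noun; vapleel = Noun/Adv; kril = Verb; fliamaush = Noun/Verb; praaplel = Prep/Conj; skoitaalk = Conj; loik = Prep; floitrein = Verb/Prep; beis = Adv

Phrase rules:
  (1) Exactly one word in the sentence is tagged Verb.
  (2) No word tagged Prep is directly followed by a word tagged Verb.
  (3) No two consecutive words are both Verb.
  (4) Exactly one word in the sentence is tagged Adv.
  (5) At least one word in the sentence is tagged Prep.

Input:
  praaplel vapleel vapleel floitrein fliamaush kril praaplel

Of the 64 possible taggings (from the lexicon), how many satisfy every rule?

8

Candidates per position — 1:praaplel {Prep,Conj}; 2:vapleel {Noun,Adv}; 3:vapleel {Noun,Adv}; 4:floitrein {Verb,Prep}; 5:fliamaush {Noun,Verb}; 6:kril {Verb}; 7:praaplel {Prep,Conj}.
There are 64 candidate sequences in total.
Checking each against the rules leaves 8 sequences.
Count = 8.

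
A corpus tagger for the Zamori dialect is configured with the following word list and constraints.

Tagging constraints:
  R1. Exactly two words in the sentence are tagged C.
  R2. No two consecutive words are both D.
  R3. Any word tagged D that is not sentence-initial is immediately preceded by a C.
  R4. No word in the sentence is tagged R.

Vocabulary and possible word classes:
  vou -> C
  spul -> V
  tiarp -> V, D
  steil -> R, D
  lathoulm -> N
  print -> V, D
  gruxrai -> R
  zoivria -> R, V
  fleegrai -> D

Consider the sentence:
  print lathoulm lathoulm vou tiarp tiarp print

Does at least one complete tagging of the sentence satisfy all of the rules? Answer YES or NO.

Candidates per position — 1:print {V,D}; 2:lathoulm {N}; 3:lathoulm {N}; 4:vou {C}; 5:tiarp {V,D}; 6:tiarp {V,D}; 7:print {V,D}.
Rule 1 cannot be satisfied by any choice of tags from the lexicon.
So there is no consistent tagging.

NO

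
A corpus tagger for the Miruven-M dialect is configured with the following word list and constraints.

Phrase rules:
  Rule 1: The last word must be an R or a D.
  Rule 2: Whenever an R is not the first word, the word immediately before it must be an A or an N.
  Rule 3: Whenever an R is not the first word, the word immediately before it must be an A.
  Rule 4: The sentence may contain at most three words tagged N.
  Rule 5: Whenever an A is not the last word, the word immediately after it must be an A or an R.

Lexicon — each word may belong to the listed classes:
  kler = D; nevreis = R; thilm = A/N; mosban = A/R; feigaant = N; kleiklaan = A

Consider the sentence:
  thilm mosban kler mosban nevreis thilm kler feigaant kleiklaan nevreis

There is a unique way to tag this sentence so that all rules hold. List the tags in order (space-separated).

A R D A R N D N A R

Candidates per position — 1:thilm {A,N}; 2:mosban {A,R}; 3:kler {D}; 4:mosban {A,R}; 5:nevreis {R}; 6:thilm {A,N}; 7:kler {D}; 8:feigaant {N}; 9:kleiklaan {A}; 10:nevreis {R}.
Position 2: tagging it A would leave rule 5 unsatisfiable, so it must be R.
Position 4: tagging it R would leave rule 2 unsatisfiable, so it must be A.
Position 6: tagging it A would leave rule 5 unsatisfiable, so it must be N.
Position 1: tagging it N would leave rule 3 unsatisfiable, so it must be A.
That leaves exactly one tagging: A R D A R N D N A R.
Verifying each rule — rule 1 ✓; rule 2 ✓; rule 3 ✓; rule 4 ✓; rule 5 ✓.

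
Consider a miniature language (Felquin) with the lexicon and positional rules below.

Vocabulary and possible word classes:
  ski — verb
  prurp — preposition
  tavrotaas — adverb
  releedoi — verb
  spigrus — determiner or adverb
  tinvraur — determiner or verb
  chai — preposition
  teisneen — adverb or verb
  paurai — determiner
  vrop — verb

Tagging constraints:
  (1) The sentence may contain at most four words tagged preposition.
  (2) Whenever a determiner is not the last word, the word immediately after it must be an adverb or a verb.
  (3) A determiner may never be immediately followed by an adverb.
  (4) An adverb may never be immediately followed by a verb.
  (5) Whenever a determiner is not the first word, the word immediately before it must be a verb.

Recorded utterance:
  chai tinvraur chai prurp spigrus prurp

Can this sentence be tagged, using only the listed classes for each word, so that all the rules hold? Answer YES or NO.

YES

Candidates per position — 1:chai {preposition}; 2:tinvraur {determiner,verb}; 3:chai {preposition}; 4:prurp {preposition}; 5:spigrus {determiner,adverb}; 6:prurp {preposition}.
One satisfying assignment: preposition verb preposition preposition adverb preposition.
Rule-by-rule: rule 1 ok; rule 2 ok; rule 3 ok; rule 4 ok; rule 5 ok.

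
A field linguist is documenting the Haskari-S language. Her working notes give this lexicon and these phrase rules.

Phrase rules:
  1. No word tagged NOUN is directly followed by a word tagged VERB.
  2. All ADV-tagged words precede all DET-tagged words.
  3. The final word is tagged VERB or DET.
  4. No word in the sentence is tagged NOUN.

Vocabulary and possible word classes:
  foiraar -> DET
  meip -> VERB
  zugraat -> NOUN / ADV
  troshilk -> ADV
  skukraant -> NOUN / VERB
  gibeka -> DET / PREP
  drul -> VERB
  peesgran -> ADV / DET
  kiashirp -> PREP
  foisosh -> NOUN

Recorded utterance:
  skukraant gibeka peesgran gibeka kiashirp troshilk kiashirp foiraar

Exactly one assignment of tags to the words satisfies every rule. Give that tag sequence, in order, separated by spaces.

VERB PREP ADV PREP PREP ADV PREP DET

Candidates per position — 1:skukraant {NOUN,VERB}; 2:gibeka {DET,PREP}; 3:peesgran {ADV,DET}; 4:gibeka {DET,PREP}; 5:kiashirp {PREP}; 6:troshilk {ADV}; 7:kiashirp {PREP}; 8:foiraar {DET}.
Position 1: NOUN is ruled out by rule 4; that leaves VERB.
Position 2: DET is ruled out by rule 2; that leaves PREP.
Position 3: DET is ruled out by rule 2; that leaves ADV.
Position 4: DET is ruled out by rule 2; that leaves PREP.
The only consistent sequence is: VERB PREP ADV PREP PREP ADV PREP DET.
Check: rule 1 ok; rule 2 ok; rule 3 ok; rule 4 ok.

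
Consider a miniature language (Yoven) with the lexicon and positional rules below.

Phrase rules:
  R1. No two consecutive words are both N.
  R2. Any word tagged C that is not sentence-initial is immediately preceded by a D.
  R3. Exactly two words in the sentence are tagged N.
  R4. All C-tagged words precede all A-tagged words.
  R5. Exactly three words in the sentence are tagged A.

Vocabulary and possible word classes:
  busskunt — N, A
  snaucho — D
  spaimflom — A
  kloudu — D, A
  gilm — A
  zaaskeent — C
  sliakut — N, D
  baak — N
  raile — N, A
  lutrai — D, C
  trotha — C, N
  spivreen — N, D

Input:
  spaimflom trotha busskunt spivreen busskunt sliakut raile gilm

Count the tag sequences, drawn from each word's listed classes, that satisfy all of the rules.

Candidates per position — 1:spaimflom {A}; 2:trotha {C,N}; 3:busskunt {N,A}; 4:spivreen {N,D}; 5:busskunt {N,A}; 6:sliakut {N,D}; 7:raile {N,A}; 8:gilm {A}.
There are 64 candidate sequences in total.
Every candidate sequence violates at least one rule; no consistent tagging exists.
Count = 0.

0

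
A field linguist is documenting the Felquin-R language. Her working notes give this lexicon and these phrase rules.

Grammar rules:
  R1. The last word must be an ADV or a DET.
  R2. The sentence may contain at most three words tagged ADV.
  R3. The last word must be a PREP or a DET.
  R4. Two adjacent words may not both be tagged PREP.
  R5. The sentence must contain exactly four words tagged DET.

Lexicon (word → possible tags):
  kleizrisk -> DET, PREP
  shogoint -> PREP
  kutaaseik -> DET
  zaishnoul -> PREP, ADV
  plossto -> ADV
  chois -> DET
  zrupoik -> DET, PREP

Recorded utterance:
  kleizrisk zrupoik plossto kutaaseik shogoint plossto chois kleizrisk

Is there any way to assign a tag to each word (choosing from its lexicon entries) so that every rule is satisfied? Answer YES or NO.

Candidates per position — 1:kleizrisk {DET,PREP}; 2:zrupoik {DET,PREP}; 3:plossto {ADV}; 4:kutaaseik {DET}; 5:shogoint {PREP}; 6:plossto {ADV}; 7:chois {DET}; 8:kleizrisk {DET,PREP}.
One satisfying assignment: PREP DET ADV DET PREP ADV DET DET.
Checking: rule 1 holds; rule 2 holds; rule 3 holds; rule 4 holds; rule 5 holds.

YES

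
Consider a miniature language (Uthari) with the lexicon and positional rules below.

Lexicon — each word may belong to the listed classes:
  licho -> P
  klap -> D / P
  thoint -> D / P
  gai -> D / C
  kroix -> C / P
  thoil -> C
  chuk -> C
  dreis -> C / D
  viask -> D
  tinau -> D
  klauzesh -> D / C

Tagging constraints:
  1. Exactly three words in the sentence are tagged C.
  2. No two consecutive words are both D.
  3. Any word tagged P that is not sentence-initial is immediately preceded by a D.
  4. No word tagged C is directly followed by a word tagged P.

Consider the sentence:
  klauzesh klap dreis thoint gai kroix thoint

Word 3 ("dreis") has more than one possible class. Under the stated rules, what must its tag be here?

Candidates per position — 1:klauzesh {D,C}; 2:klap {D,P}; 3:dreis {C,D}; 4:thoint {D,P}; 5:gai {D,C}; 6:kroix {C,P}; 7:thoint {D,P}.
If word 7 were P, no tagging could satisfy rule 3; so word 7 is D.
Position 3: the remaining choice is settled jointly with positions 1, 2, 4, 5, 6 — only C at position 3 is part of a tagging that satisfies every rule.
The only consistent sequence is: D P C D C C D.
Checking: rule 1 satisfied; rule 2 satisfied; rule 3 satisfied; rule 4 satisfied.

C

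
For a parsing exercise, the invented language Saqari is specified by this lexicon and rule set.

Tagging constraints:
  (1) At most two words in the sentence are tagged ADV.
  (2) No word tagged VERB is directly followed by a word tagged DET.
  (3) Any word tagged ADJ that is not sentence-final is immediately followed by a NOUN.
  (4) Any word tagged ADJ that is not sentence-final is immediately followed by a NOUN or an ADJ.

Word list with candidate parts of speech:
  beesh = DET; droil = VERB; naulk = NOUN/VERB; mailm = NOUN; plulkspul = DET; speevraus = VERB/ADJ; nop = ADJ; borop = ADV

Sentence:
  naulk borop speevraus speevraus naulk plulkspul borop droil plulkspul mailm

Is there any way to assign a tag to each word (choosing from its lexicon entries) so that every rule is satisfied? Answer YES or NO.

Candidates per position — 1:naulk {NOUN,VERB}; 2:borop {ADV}; 3:speevraus {VERB,ADJ}; 4:speevraus {VERB,ADJ}; 5:naulk {NOUN,VERB}; 6:plulkspul {DET}; 7:borop {ADV}; 8:droil {VERB}; 9:plulkspul {DET}; 10:mailm {NOUN}.
Rule 2 cannot be satisfied by any choice of tags from the lexicon.
So there is no consistent tagging.

NO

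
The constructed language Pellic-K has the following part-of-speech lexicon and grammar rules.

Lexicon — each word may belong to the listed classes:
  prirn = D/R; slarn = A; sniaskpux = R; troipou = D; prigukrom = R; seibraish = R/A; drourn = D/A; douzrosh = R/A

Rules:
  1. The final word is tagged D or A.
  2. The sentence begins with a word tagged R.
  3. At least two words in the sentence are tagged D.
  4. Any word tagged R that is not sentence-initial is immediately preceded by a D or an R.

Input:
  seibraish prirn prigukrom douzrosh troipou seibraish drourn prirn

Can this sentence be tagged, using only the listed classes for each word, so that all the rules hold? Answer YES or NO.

YES

Candidates per position — 1:seibraish {R,A}; 2:prirn {D,R}; 3:prigukrom {R}; 4:douzrosh {R,A}; 5:troipou {D}; 6:seibraish {R,A}; 7:drourn {D,A}; 8:prirn {D,R}.
One satisfying assignment: R R R A D R A D.
Check: rule 1 holds; rule 2 holds; rule 3 holds; rule 4 holds.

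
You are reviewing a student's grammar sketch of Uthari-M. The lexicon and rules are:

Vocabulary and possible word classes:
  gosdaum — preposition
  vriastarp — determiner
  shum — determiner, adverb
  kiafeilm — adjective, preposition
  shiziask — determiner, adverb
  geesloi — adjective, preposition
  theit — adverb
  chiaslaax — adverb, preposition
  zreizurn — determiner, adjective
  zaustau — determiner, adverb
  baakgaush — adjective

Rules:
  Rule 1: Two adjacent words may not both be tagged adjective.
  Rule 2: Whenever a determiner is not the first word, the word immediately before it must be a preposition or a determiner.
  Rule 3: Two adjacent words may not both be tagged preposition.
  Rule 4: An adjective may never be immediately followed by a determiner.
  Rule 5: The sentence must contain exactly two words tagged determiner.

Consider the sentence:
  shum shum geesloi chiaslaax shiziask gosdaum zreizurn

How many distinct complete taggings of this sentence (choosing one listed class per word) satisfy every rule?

Candidates per position — 1:shum {determiner,adverb}; 2:shum {determiner,adverb}; 3:geesloi {adjective,preposition}; 4:chiaslaax {adverb,preposition}; 5:shiziask {determiner,adverb}; 6:gosdaum {preposition}; 7:zreizurn {determiner,adjective}.
There are 64 candidate sequences in total.
Checking each against the rules leaves 8 sequences.
Count = 8.

8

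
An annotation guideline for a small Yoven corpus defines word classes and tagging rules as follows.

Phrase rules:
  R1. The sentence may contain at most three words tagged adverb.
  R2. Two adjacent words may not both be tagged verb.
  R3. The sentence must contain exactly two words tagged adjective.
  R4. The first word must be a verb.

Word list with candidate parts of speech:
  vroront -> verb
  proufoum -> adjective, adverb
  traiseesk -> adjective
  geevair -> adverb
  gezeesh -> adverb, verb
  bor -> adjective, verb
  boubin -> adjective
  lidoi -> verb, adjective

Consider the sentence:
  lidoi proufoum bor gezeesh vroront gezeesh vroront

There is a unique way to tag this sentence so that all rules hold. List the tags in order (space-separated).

verb adjective adjective adverb verb adverb verb

Candidates per position — 1:lidoi {verb,adjective}; 2:proufoum {adjective,adverb}; 3:bor {adjective,verb}; 4:gezeesh {adverb,verb}; 5:vroront {verb}; 6:gezeesh {adverb,verb}; 7:vroront {verb}.
Position 1: tagging it adjective would leave rule 4 unsatisfiable, so it must be verb.
Position 2: tagging it adverb would leave rule 3 unsatisfiable, so it must be adjective.
Position 3: tagging it verb would leave rule 3 unsatisfiable, so it must be adjective.
Position 4: tagging it verb would leave rule 2 unsatisfiable, so it must be adverb.
Position 6: tagging it verb would leave rule 2 unsatisfiable, so it must be adverb.
The unique satisfying tagging is: verb adjective adjective adverb verb adverb verb.
Rule-by-rule: rule 1 satisfied; rule 2 satisfied; rule 3 satisfied; rule 4 satisfied.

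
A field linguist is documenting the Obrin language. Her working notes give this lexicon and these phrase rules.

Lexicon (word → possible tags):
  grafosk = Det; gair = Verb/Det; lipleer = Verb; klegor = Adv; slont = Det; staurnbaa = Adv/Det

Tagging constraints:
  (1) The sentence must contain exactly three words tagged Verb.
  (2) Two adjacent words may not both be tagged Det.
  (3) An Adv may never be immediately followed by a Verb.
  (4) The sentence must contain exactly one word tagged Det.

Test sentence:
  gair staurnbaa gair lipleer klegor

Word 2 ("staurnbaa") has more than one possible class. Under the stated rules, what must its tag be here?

Det

Candidates per position — 1:gair {Verb,Det}; 2:staurnbaa {Adv,Det}; 3:gair {Verb,Det}; 4:lipleer {Verb}; 5:klegor {Adv}.
Position 1: Det is ruled out by rule 1; that leaves Verb.
Position 3: Det is ruled out by rule 1; that leaves Verb.
Position 2: Adv is ruled out by rule 3; that leaves Det.
That leaves exactly one tagging: Verb Det Verb Verb Adv.
Check: rule 1 satisfied; rule 2 satisfied; rule 3 satisfied; rule 4 satisfied.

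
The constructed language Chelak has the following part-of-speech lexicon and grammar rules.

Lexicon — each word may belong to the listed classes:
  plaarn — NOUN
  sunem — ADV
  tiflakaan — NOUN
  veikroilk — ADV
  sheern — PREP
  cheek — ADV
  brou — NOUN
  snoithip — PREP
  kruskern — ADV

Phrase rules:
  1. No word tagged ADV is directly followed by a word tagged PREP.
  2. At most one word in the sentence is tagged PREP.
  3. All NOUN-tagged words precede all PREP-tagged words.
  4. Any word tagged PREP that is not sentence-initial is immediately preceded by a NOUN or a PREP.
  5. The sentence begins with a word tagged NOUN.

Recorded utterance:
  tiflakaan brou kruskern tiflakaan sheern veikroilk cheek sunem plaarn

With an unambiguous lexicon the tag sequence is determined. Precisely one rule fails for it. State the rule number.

Fixed tagging: NOUN NOUN ADV NOUN PREP ADV ADV ADV NOUN.
Rule check: R1 holds, R2 holds, R3 violated, R4 holds, R5 holds.
Only rule 3 fails.

3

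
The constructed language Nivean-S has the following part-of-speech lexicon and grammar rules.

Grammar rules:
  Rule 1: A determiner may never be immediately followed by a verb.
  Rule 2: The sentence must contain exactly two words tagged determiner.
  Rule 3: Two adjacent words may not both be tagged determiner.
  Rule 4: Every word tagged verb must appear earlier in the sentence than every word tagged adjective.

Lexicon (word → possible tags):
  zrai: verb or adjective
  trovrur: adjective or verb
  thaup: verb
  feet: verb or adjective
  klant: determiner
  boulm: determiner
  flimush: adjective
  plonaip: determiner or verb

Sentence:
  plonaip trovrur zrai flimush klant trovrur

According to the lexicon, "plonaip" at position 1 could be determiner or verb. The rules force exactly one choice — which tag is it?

Candidates per position — 1:plonaip {determiner,verb}; 2:trovrur {adjective,verb}; 3:zrai {verb,adjective}; 4:flimush {adjective}; 5:klant {determiner}; 6:trovrur {adjective,verb}.
Word 1 cannot be verb — rule 2 would then fail for every completion. It is determiner.
Word 2 cannot be verb — rule 1 would then fail for every completion. It is adjective.
Word 3 cannot be verb — rule 4 would then fail for every completion. It is adjective.
Word 6 cannot be verb — rule 1 would then fail for every completion. It is adjective.
The only consistent sequence is: determiner adjective adjective adjective determiner adjective.
Rule-by-rule: rule 1 ✓; rule 2 ✓; rule 3 ✓; rule 4 ✓.

determiner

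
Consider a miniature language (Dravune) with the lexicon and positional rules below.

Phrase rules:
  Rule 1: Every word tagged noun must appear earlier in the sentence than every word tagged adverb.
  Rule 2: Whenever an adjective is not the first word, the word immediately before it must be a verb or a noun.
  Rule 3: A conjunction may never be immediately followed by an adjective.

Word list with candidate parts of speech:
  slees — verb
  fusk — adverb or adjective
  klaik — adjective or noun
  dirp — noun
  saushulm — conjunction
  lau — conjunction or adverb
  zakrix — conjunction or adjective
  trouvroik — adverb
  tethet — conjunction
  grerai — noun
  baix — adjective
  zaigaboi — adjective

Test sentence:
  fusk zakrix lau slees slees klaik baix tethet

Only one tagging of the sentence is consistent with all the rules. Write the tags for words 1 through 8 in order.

adjective conjunction conjunction verb verb noun adjective conjunction

Candidates per position — 1:fusk {adverb,adjective}; 2:zakrix {conjunction,adjective}; 3:lau {conjunction,adverb}; 4:slees {verb}; 5:slees {verb}; 6:klaik {adjective,noun}; 7:baix {adjective}; 8:tethet {conjunction}.
Word 2 cannot be adjective — rule 2 would then fail for every completion. It is conjunction.
Word 6 cannot be adjective — rule 2 would then fail for every completion. It is noun.
Word 1 cannot be adverb — rule 1 would then fail for every completion. It is adjective.
Word 3 cannot be adverb — rule 1 would then fail for every completion. It is conjunction.
So the tagging must be: adjective conjunction conjunction verb verb noun adjective conjunction.
Rule-by-rule: rule 1 satisfied; rule 2 satisfied; rule 3 satisfied.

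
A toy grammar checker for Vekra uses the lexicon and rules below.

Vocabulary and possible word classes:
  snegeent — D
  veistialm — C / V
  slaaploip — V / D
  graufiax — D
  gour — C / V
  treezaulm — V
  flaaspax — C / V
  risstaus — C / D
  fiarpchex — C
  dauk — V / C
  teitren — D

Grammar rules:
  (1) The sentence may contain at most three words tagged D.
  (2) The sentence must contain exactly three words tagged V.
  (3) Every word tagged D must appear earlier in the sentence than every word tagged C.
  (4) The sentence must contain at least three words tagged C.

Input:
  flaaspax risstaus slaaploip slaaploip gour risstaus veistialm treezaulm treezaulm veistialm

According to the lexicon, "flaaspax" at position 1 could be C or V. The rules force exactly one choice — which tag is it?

Candidates per position — 1:flaaspax {C,V}; 2:risstaus {C,D}; 3:slaaploip {V,D}; 4:slaaploip {V,D}; 5:gour {C,V}; 6:risstaus {C,D}; 7:veistialm {C,V}; 8:treezaulm {V}; 9:treezaulm {V}; 10:veistialm {C,V}.
Position 1: the remaining choice is settled jointly with positions 2, 3, 4, 5, 6, 7, 10 — only V at position 1 is part of a tagging that satisfies every rule.
The unique satisfying tagging is: V D D D C C C V V C.
Rule-by-rule: rule 1 ✓; rule 2 ✓; rule 3 ✓; rule 4 ✓.

V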